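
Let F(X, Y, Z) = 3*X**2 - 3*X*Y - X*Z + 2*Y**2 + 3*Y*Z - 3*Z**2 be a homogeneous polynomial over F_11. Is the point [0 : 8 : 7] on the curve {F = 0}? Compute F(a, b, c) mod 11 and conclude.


F(0,8,7) ≡ 6 (mod 11); P is NOT on the curve.

Evaluate F(0, 8, 7) term-by-term (mod 11).
  3*X**2 ↦ 3·0·1·1 = 0
  -3*X*Y ↦ -3·0·8·1 = 0
  -X*Z ↦ -1·0·1·7 = 0
  2*Y**2 ↦ 2·1·64·1 = 128
  3*Y*Z ↦ 3·1·8·7 = 168
  -3*Z**2 ↦ -3·1·1·49 = -147
Sum: F(0, 8, 7) = (0) + (0) + (0) + (128) + (168) + (-147) = 149.
Reducing mod 11: 149 ≡ 6 (mod 11).
Since F(a, b, c) ≡ 6 ≠ 0 (mod 11), P does NOT lie on the curve.


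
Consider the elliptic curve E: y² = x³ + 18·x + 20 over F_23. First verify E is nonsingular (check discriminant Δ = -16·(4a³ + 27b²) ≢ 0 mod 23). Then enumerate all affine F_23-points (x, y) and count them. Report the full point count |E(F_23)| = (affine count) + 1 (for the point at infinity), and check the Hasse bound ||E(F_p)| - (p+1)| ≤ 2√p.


Affine points = {(1, 4), (1, 19), (2, 8), (2, 15), (3, 3), (3, 20), (4, 8), (4, 15), (7, 11), (7, 12), (8, 3), (8, 20), (10, 2), (10, 21), (11, 10), (11, 13), (12, 3), (12, 20), (13, 6), (13, 17), (14, 7), (14, 16), (15, 10), (15, 13), (17, 8), (17, 15), (18, 9), (18, 14), (20, 10), (20, 13), (22, 1), (22, 22)}; affine count = 32; |E(F_23)| = 33.

Discriminant check: Δ ∝ 4a³ + 27b² = 4·18³ + 27·20² = 4·5832 + 27·400 ≡ 19 (mod 23). Nonzero ⇒ E is nonsingular.
For each x ∈ F_23, compute rhs = x³ + 18·x + 20 mod 23, then count y ∈ F_23 with y² ≡ rhs.
  x = 0: rhs = 20, matching y values: none (0 points).
  x = 1: rhs = 16, matching y values: 4, 19 (2 points).
  x = 2: rhs = 18, matching y values: 8, 15 (2 points).
  x = 3: rhs = 9, matching y values: 3, 20 (2 points).
  x = 4: rhs = 18, matching y values: 8, 15 (2 points).
  x = 5: rhs = 5, matching y values: none (0 points).
  x = 6: rhs = 22, matching y values: none (0 points).
  x = 7: rhs = 6, matching y values: 11, 12 (2 points).
  x = 8: rhs = 9, matching y values: 3, 20 (2 points).
  x = 9: rhs = 14, matching y values: none (0 points).
  x = 10: rhs = 4, matching y values: 2, 21 (2 points).
  x = 11: rhs = 8, matching y values: 10, 13 (2 points).
  x = 12: rhs = 9, matching y values: 3, 20 (2 points).
  x = 13: rhs = 13, matching y values: 6, 17 (2 points).
  x = 14: rhs = 3, matching y values: 7, 16 (2 points).
  x = 15: rhs = 8, matching y values: 10, 13 (2 points).
  x = 16: rhs = 11, matching y values: none (0 points).
  x = 17: rhs = 18, matching y values: 8, 15 (2 points).
  x = 18: rhs = 12, matching y values: 9, 14 (2 points).
  x = 19: rhs = 22, matching y values: none (0 points).
  x = 20: rhs = 8, matching y values: 10, 13 (2 points).
  x = 21: rhs = 22, matching y values: none (0 points).
  x = 22: rhs = 1, matching y values: 1, 22 (2 points).
Total affine count: 32.
Full point count |E(F_23)| = 32 + 1 = 33.
Hasse bound: |33 − (23+1)| = |9| = 9 ≤ 2√23 ≈ 9.5917 ✓.


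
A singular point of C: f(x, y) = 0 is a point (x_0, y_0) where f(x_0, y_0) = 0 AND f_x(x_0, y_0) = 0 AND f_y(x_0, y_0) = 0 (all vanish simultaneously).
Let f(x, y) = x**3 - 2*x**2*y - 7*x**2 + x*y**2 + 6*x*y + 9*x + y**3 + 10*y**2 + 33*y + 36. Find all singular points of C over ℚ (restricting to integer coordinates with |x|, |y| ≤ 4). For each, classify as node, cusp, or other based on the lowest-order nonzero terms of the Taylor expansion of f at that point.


Singular points: {(0, -3)}; classification: node.

Compute partial derivatives:
  f_x = 3*x**2 - 4*x*y - 14*x + y**2 + 6*y + 9.
  f_y = -2*x**2 + 2*x*y + 6*x + 3*y**2 + 20*y + 33.
Scan x_0 ∈ {−4, ..., 4}. For each x_0, f_y(x_0, y) is a polynomial in y; find its integer roots y ∈ {−4, ..., 4}, then test f_x and f at those candidates.
  x = -4: f_y(-4, y) = 3*y**2 + 12*y - 23; no integer root y with |y| ≤ 4.
  x = -3: f_y(-3, y) = 3*y**2 + 14*y - 3; no integer root y with |y| ≤ 4.
  x = -2: f_y(-2, y) = 3*y**2 + 16*y + 13; vanishes at y ∈ {-1}. (-2, -1): f_x = 36 ≠ 0.
  x = -1: f_y(-1, y) = 3*y**2 + 18*y + 25; no integer root y with |y| ≤ 4.
  x = 0: f_y(0, y) = 3*y**2 + 20*y + 33; vanishes at y ∈ {-3}. (0, -3): f_x = 0, f = 0 — SINGULAR.
  x = 1: f_y(1, y) = 3*y**2 + 22*y + 37; no integer root y with |y| ≤ 4.
  x = 2: f_y(2, y) = 3*y**2 + 24*y + 37; no integer root y with |y| ≤ 4.
  x = 3: f_y(3, y) = 3*y**2 + 26*y + 33; no integer root y with |y| ≤ 4.
  x = 4: f_y(4, y) = 3*y**2 + 28*y + 25; vanishes at y ∈ {-1}. (4, -1): f_x = 12 ≠ 0.
Only singular point on the grid: (0, -3).
Classify: substitute x = 0 + u, y = -3 + v and expand: f = u**3 - 2*u**2*v - u**2 + u*v**2 + v**3 + v**2.
No constant or linear terms (consistent with a singular point). Quadratic part: -u**2 + v**2. Cubic part: u**3 - 2*u**2*v + u*v**2 + v**3.
The quadratic part v**2 - u**2 = (v − u)(v + u) splits into two distinct linear factors, so there are two distinct tangent lines y − -3 = ±(x − 0) — this is a node (ordinary double point).
Classification: node.


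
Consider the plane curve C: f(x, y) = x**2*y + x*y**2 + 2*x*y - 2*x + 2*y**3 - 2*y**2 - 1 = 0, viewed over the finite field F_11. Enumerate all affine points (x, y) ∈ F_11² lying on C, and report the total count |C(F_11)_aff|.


Affine F_11-points: {(1, 4), (2, 7), (3, 1), (4, 10), (5, 0), (5, 7), (5, 8), (7, 1), (8, 6), (10, 4), (10, 6), (10, 8)}; count = 12.

For each of the 121 pairs (x, y) ∈ F_11², evaluate f(x, y) mod 11. Record the zeros.
  x = 0: [0↦10, 1↦10, 2↦7, 3↦2, 4↦7, 5↦1, 6↦7, 7↦4, 8↦4, 9↦8, 10↦6]  zeros at y ∈ ∅
  x = 1: [0↦8, 1↦1, 2↦4, 3↦7, 4↦0, 5↦6, 6↦4, 7↦6, 8↦2, 9↦4, 10↦2]  zeros at y ∈ {4}
  x = 2: [0↦6, 1↦5, 2↦5, 3↦7, 4↦1, 5↦10, 6↦2, 7↦0, 8↦5, 9↦7, 10↦7]  zeros at y ∈ {7}
  x = 3: [0↦4, 1↦0, 2↦10, 3↦2, 4↦10, 5↦2, 6↦1, 7↦8, 8↦2, 9↦6, 10↦10]  zeros at y ∈ {1}
  x = 4: [0↦2, 1↦8, 2↦8, 3↦3, 4↦5, 5↦4, 6↦1, 7↦8, 8↦4, 9↦1, 10↦0]  zeros at y ∈ {10}
  x = 5: [0↦0, 1↦7, 2↦10, 3↦10, 4↦8, 5↦5, 6↦2, 7↦0, 8↦0, 9↦3, 10↦10]  zeros at y ∈ {0, 7, 8}
  x = 6: [0↦9, 1↦8, 2↦5, 3↦1, 4↦8, 5↦5, 6↦4, 7↦6, 8↦1, 9↦1, 10↦7]  zeros at y ∈ ∅
  x = 7: [0↦7, 1↦0, 2↦4, 3↦9, 4↦5, 5↦4, 6↦7, 7↦4, 8↦7, 9↦6, 10↦2]  zeros at y ∈ {1}
  x = 8: [0↦5, 1↦5, 2↦7, 3↦1, 4↦10, 5↦2, 6↦0, 7↦5, 8↦7, 9↦7, 10↦6]  zeros at y ∈ {6}
  x = 9: [0↦3, 1↦1, 2↦3, 3↦10, 4↦1, 5↦10, 6↦5, 7↦9, 8↦1, 9↦4, 10↦8]  zeros at y ∈ ∅
  x = 10: [0↦1, 1↦10, 2↦3, 3↦3, 4↦0, 5↦6, 6↦0, 7↦5, 8↦0, 9↦8, 10↦8]  zeros at y ∈ {4, 6, 8}
Collecting zeros: affine points = {(1, 4), (2, 7), (3, 1), (4, 10), (5, 0), (5, 7), (5, 8), (7, 1), (8, 6), (10, 4), (10, 6), (10, 8)}.
Total count |C(F_11)_aff| = 12.


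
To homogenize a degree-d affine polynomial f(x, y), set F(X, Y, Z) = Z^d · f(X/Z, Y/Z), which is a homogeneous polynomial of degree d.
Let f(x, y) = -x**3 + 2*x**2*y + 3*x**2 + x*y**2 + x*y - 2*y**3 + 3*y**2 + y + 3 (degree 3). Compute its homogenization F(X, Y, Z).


F(X, Y, Z) = -X**3 + 2*X**2*Y + 3*X**2*Z + X*Y**2 + X*Y*Z - 2*Y**3 + 3*Y**2*Z + Y*Z**2 + 3*Z**3

deg(f) = 3.
Substitute x = X/Z, y = Y/Z into f, then multiply by Z^3.
  monomial -1·x^3·y^0 ↦ -1·X^3·Y^0·Z^0.
  monomial 2·x^2·y^1 ↦ 2·X^2·Y^1·Z^0.
  monomial 3·x^2·y^0 ↦ 3·X^2·Y^0·Z^1.
  monomial 1·x^1·y^2 ↦ 1·X^1·Y^2·Z^0.
  monomial 1·x^1·y^1 ↦ 1·X^1·Y^1·Z^1.
  monomial -2·x^0·y^3 ↦ -2·X^0·Y^3·Z^0.
  monomial 3·x^0·y^2 ↦ 3·X^0·Y^2·Z^1.
  monomial 1·x^0·y^1 ↦ 1·X^0·Y^1·Z^2.
  monomial 3·x^0·y^0 ↦ 3·X^0·Y^0·Z^3.
Collecting: F(X, Y, Z) = -X**3 + 2*X**2*Y + 3*X**2*Z + X*Y**2 + X*Y*Z - 2*Y**3 + 3*Y**2*Z + Y*Z**2 + 3*Z**3.


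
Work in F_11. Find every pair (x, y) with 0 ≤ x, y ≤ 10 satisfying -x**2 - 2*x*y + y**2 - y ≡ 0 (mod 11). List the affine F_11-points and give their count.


Affine F_11-points: {(0, 0), (0, 1), (5, 5), (5, 6), (6, 3), (6, 10), (7, 5), (7, 10), (9, 1), (9, 7), (10, 3), (10, 7)}; count = 12.

For each of the 121 pairs (x, y) ∈ F_11², evaluate f(x, y) mod 11. Record the zeros.
  x = 0: [0↦0, 1↦0, 2↦2, 3↦6, 4↦1, 5↦9, 6↦8, 7↦9, 8↦1, 9↦6, 10↦2]  zeros at y ∈ {0, 1}
  x = 1: [0↦10, 1↦8, 2↦8, 3↦10, 4↦3, 5↦9, 6↦6, 7↦5, 8↦6, 9↦9, 10↦3]  zeros at y ∈ ∅
  x = 2: [0↦7, 1↦3, 2↦1, 3↦1, 4↦3, 5↦7, 6↦2, 7↦10, 8↦9, 9↦10, 10↦2]  zeros at y ∈ ∅
  x = 3: [0↦2, 1↦7, 2↦3, 3↦1, 4↦1, 5↦3, 6↦7, 7↦2, 8↦10, 9↦9, 10↦10]  zeros at y ∈ ∅
  x = 4: [0↦6, 1↦9, 2↦3, 3↦10, 4↦8, 5↦8, 6↦10, 7↦3, 8↦9, 9↦6, 10↦5]  zeros at y ∈ ∅
  x = 5: [0↦8, 1↦9, 2↦1, 3↦6, 4↦2, 5↦0, 6↦0, 7↦2, 8↦6, 9↦1, 10↦9]  zeros at y ∈ {5, 6}
  x = 6: [0↦8, 1↦7, 2↦8, 3↦0, 4↦5, 5↦1, 6↦10, 7↦10, 8↦1, 9↦5, 10↦0]  zeros at y ∈ {3, 10}
  x = 7: [0↦6, 1↦3, 2↦2, 3↦3, 4↦6, 5↦0, 6↦7, 7↦5, 8↦5, 9↦7, 10↦0]  zeros at y ∈ {5, 10}
  x = 8: [0↦2, 1↦8, 2↦5, 3↦4, 4↦5, 5↦8, 6↦2, 7↦9, 8↦7, 9↦7, 10↦9]  zeros at y ∈ ∅
  x = 9: [0↦7, 1↦0, 2↦6, 3↦3, 4↦2, 5↦3, 6↦6, 7↦0, 8↦7, 9↦5, 10↦5]  zeros at y ∈ {1, 7}
  x = 10: [0↦10, 1↦1, 2↦5, 3↦0, 4↦8, 5↦7, 6↦8, 7↦0, 8↦5, 9↦1, 10↦10]  zeros at y ∈ {3, 7}
Collecting zeros: affine points = {(0, 0), (0, 1), (5, 5), (5, 6), (6, 3), (6, 10), (7, 5), (7, 10), (9, 1), (9, 7), (10, 3), (10, 7)}.
Total count |C(F_11)_aff| = 12.


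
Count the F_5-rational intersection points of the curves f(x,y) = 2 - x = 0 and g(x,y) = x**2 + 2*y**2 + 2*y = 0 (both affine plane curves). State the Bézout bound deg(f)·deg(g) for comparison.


Common zeros: ∅; count = 0; Bézout bound = 2.

deg(f) = 1, deg(g) = 2, so Bézout bound = 2.
Scan x ∈ F_5. For each x, list the y ∈ F_5 with f(x, y) ≡ 0 and those with g(x, y) ≡ 0 (mod 5); the common zeros in that column are the intersection.
  x = 0: f ≡ 0 at y ∈ ∅; g ≡ 0 at y ∈ {0, 4}; common: ∅.
  x = 1: f ≡ 0 at y ∈ ∅; g ≡ 0 at y ∈ {1, 3}; common: ∅.
  x = 2: f ≡ 0 at y ∈ {0, 1, 2, 3, 4}; g ≡ 0 at y ∈ ∅; common: ∅.
  x = 3: f ≡ 0 at y ∈ ∅; g ≡ 0 at y ∈ ∅; common: ∅.
  x = 4: f ≡ 0 at y ∈ ∅; g ≡ 0 at y ∈ {1, 3}; common: ∅.
Collecting: common zeros = ∅, so the count is 0.
Comparison with the Bézout bound: 0 ≤ 2 = deg(f)·deg(g), as expected for curves with no common component (the affine F_5-count falls short of the bound because intersections may lie at infinity, over extension fields, or carry multiplicity).


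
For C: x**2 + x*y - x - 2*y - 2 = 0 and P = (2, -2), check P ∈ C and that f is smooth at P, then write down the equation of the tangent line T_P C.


Tangent line at P: x - 2 = 0.

Step 1: f(2, -2) = 0, so P lies on C.
Step 2: partial derivatives
  f_x(x, y) = 2*x + y - 1, f_y(x, y) = x - 2.
  f_x(P) = 1, f_y(P) = 0 (gradient nonzero, so P is smooth).
Step 3: tangent line at P: 1·(x − 2) + 0·(y − -2) = 0.
Expanding: x - 2 = 0.


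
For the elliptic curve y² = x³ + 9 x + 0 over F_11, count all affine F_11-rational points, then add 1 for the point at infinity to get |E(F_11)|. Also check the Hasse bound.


Affine points = {(0, 0), (2, 2), (2, 9), (4, 1), (4, 10), (5, 4), (5, 7), (8, 1), (8, 10), (10, 1), (10, 10)}; affine count = 11; |E(F_11)| = 12.

Discriminant check: Δ ∝ 4a³ + 27b² = 4·9³ + 27·0² = 4·729 + 27·0 ≡ 1 (mod 11). Nonzero ⇒ E is nonsingular.
For each x ∈ F_11, compute rhs = x³ + 9·x + 0 mod 11, then count y ∈ F_11 with y² ≡ rhs.
  x = 0: rhs = 0, matching y values: 0 (1 points).
  x = 1: rhs = 10, matching y values: none (0 points).
  x = 2: rhs = 4, matching y values: 2, 9 (2 points).
  x = 3: rhs = 10, matching y values: none (0 points).
  x = 4: rhs = 1, matching y values: 1, 10 (2 points).
  x = 5: rhs = 5, matching y values: 4, 7 (2 points).
  x = 6: rhs = 6, matching y values: none (0 points).
  x = 7: rhs = 10, matching y values: none (0 points).
  x = 8: rhs = 1, matching y values: 1, 10 (2 points).
  x = 9: rhs = 7, matching y values: none (0 points).
  x = 10: rhs = 1, matching y values: 1, 10 (2 points).
Total affine count: 11.
Full point count |E(F_11)| = 11 + 1 = 12.
Hasse bound: |12 − (11+1)| = |0| = 0 ≤ 2√11 ≈ 6.6332 ✓.


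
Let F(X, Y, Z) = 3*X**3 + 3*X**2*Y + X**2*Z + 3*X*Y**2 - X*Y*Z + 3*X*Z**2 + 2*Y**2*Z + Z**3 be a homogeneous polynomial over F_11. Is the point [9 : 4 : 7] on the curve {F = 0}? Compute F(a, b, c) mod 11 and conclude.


F(9,4,7) ≡ 10 (mod 11); P is NOT on the curve.

Evaluate F(9, 4, 7) term-by-term (mod 11).
  3*X**3 ↦ 3·729·1·1 = 2187
  3*X**2*Y ↦ 3·81·4·1 = 972
  X**2*Z ↦ 1·81·1·7 = 567
  3*X*Y**2 ↦ 3·9·16·1 = 432
  -X*Y*Z ↦ -1·9·4·7 = -252
  3*X*Z**2 ↦ 3·9·1·49 = 1323
  2*Y**2*Z ↦ 2·1·16·7 = 224
  Z**3 ↦ 1·1·1·343 = 343
Sum: F(9, 4, 7) = (2187) + (972) + (567) + (432) + (-252) + (1323) + (224) + (343) = 5796.
Reducing mod 11: 5796 ≡ 10 (mod 11).
Since F(a, b, c) ≡ 10 ≠ 0 (mod 11), P does NOT lie on the curve.


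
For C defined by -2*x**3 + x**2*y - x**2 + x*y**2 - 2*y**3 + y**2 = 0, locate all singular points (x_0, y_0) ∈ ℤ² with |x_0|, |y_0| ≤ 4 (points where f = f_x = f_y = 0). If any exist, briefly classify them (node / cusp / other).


Singular points: {(0, 0)}; classification: node.

Compute partial derivatives:
  f_x = -6*x**2 + 2*x*y - 2*x + y**2.
  f_y = x**2 + 2*x*y - 6*y**2 + 2*y.
Scan x_0 ∈ {−4, ..., 4}. For each x_0, f_y(x_0, y) is a polynomial in y; find its integer roots y ∈ {−4, ..., 4}, then test f_x and f at those candidates.
  x = -4: f_y(-4, y) = -6*y**2 - 6*y + 16; no integer root y with |y| ≤ 4.
  x = -3: f_y(-3, y) = -6*y**2 - 4*y + 9; no integer root y with |y| ≤ 4.
  x = -2: f_y(-2, y) = -6*y**2 - 2*y + 4; vanishes at y ∈ {-1}. (-2, -1): f_x = -15 ≠ 0.
  x = -1: f_y(-1, y) = 1 - 6*y**2; no integer root y with |y| ≤ 4.
  x = 0: f_y(0, y) = -6*y**2 + 2*y; vanishes at y ∈ {0}. (0, 0): f_x = 0, f = 0 — SINGULAR.
  x = 1: f_y(1, y) = -6*y**2 + 4*y + 1; no integer root y with |y| ≤ 4.
  x = 2: f_y(2, y) = -6*y**2 + 6*y + 4; no integer root y with |y| ≤ 4.
  x = 3: f_y(3, y) = -6*y**2 + 8*y + 9; no integer root y with |y| ≤ 4.
  x = 4: f_y(4, y) = -6*y**2 + 10*y + 16; vanishes at y ∈ {-1}. (4, -1): f_x = -111 ≠ 0.
Only singular point on the grid: (0, 0).
Classify: substitute x = 0 + u, y = 0 + v and expand: f = -2*u**3 + u**2*v - u**2 + u*v**2 - 2*v**3 + v**2.
No constant or linear terms (consistent with a singular point). Quadratic part: -u**2 + v**2. Cubic part: -2*u**3 + u**2*v + u*v**2 - 2*v**3.
The quadratic part v**2 - u**2 = (v − u)(v + u) splits into two distinct linear factors, so there are two distinct tangent lines y − 0 = ±(x − 0) — this is a node (ordinary double point).
Classification: node.


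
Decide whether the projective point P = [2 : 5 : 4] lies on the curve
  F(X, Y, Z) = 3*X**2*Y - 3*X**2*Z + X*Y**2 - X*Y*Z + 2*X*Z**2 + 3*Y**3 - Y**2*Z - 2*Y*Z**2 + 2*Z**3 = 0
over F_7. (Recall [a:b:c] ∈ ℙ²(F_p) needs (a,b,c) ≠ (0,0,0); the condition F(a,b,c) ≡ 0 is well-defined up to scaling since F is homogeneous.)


F(2,5,4) ≡ 0 (mod 7); P is on the curve.

Evaluate F(2, 5, 4) term-by-term (mod 7).
  3*X**2*Y ↦ 3·4·5·1 = 60
  -3*X**2*Z ↦ -3·4·1·4 = -48
  X*Y**2 ↦ 1·2·25·1 = 50
  -X*Y*Z ↦ -1·2·5·4 = -40
  2*X*Z**2 ↦ 2·2·1·16 = 64
  3*Y**3 ↦ 3·1·125·1 = 375
  -Y**2*Z ↦ -1·1·25·4 = -100
  -2*Y*Z**2 ↦ -2·1·5·16 = -160
  2*Z**3 ↦ 2·1·1·64 = 128
Sum: F(2, 5, 4) = (60) + (-48) + (50) + (-40) + (64) + (375) + (-100) + (-160) + (128) = 329.
Reducing mod 7: 329 ≡ 0 (mod 7).
Since F(a, b, c) ≡ 0 (mod 7), P lies on the curve.


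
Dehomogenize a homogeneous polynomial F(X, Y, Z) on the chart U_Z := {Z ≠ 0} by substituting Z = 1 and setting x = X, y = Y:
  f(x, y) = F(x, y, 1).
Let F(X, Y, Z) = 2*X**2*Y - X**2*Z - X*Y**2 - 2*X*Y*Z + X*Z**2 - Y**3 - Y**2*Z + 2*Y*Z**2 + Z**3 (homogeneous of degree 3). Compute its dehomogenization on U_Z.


f(x, y) = 2*x**2*y - x**2 - x*y**2 - 2*x*y + x - y**3 - y**2 + 2*y + 1

On U_Z we set Z = 1. Each monomial c·X^i·Y^j·Z^k in F becomes c·x^i·y^j·1^k = c·x^i·y^j.
Substituting Z = 1: F(X, Y, 1) = 2*x**2*y - x**2 - x*y**2 - 2*x*y + x - y**3 - y**2 + 2*y + 1.
Note: deg(f) ≤ deg(F) = 3; strict inequality happens when F is divisible by Z (lost terms).


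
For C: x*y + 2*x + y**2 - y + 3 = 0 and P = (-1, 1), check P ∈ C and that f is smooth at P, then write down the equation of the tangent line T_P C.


Tangent line at P: 3*x + 3 = 0.

Step 1: f(-1, 1) = 0, so P lies on C.
Step 2: partial derivatives
  f_x(x, y) = y + 2, f_y(x, y) = x + 2*y - 1.
  f_x(P) = 3, f_y(P) = 0 (gradient nonzero, so P is smooth).
Step 3: tangent line at P: 3·(x − -1) + 0·(y − 1) = 0.
Expanding: 3*x + 3 = 0.


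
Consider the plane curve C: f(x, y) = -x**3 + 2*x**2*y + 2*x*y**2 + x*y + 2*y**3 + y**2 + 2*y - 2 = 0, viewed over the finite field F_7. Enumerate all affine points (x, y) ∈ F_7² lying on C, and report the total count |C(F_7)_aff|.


Affine F_7-points: {(1, 1), (1, 2), (1, 6), (3, 5), (5, 6), (6, 6)}; count = 6.

For each of the 49 pairs (x, y) ∈ F_7², evaluate f(x, y) mod 7. Record the zeros.
  x = 0: [0↦5, 1↦3, 2↦1, 3↦4, 4↦3, 5↦3, 6↦2]  zeros at y ∈ ∅
  x = 1: [0↦4, 1↦0, 2↦0, 3↦2, 4↦4, 5↦4, 6↦0]  zeros at y ∈ {1, 2, 6}
  x = 2: [0↦4, 1↦2, 2↦1, 3↦6, 4↦1, 5↦5, 6↦2]  zeros at y ∈ ∅
  x = 3: [0↦6, 1↦3, 2↦5, 3↦3, 4↦2, 5↦0, 6↦2]  zeros at y ∈ {5}
  x = 4: [0↦4, 1↦4, 2↦6, 3↦1, 4↦1, 5↦4, 6↦1]  zeros at y ∈ ∅
  x = 5: [0↦6, 1↦6, 2↦5, 3↦1, 4↦6, 5↦4, 6↦0]  zeros at y ∈ {6}
  x = 6: [0↦6, 1↦3, 2↦3, 3↦4, 4↦4, 5↦1, 6↦0]  zeros at y ∈ {6}
Collecting zeros: affine points = {(1, 1), (1, 2), (1, 6), (3, 5), (5, 6), (6, 6)}.
Total count |C(F_7)_aff| = 6.


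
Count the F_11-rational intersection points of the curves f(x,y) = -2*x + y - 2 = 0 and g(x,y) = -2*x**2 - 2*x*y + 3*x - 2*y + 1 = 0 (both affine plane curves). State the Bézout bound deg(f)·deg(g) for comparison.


Common zeros: ∅; count = 0; Bézout bound = 2.

deg(f) = 1, deg(g) = 2, so Bézout bound = 2.
Scan x ∈ F_11. For each x, list the y ∈ F_11 with f(x, y) ≡ 0 and those with g(x, y) ≡ 0 (mod 11); the common zeros in that column are the intersection.
  x = 0: f ≡ 0 at y ∈ {2}; g ≡ 0 at y ∈ {6}; common: ∅.
  x = 1: f ≡ 0 at y ∈ {4}; g ≡ 0 at y ∈ {6}; common: ∅.
  x = 2: f ≡ 0 at y ∈ {6}; g ≡ 0 at y ∈ {9}; common: ∅.
  x = 3: f ≡ 0 at y ∈ {8}; g ≡ 0 at y ∈ {10}; common: ∅.
  x = 4: f ≡ 0 at y ∈ {10}; g ≡ 0 at y ∈ {8}; common: ∅.
  x = 5: f ≡ 0 at y ∈ {1}; g ≡ 0 at y ∈ {10}; common: ∅.
  x = 6: f ≡ 0 at y ∈ {3}; g ≡ 0 at y ∈ {8}; common: ∅.
  x = 7: f ≡ 0 at y ∈ {5}; g ≡ 0 at y ∈ {9}; common: ∅.
  x = 8: f ≡ 0 at y ∈ {7}; g ≡ 0 at y ∈ {1}; common: ∅.
  x = 9: f ≡ 0 at y ∈ {9}; g ≡ 0 at y ∈ {1}; common: ∅.
  x = 10: f ≡ 0 at y ∈ {0}; g ≡ 0 at y ∈ ∅; common: ∅.
Collecting: common zeros = ∅, so the count is 0.
Comparison with the Bézout bound: 0 ≤ 2 = deg(f)·deg(g), as expected for curves with no common component (the affine F_11-count falls short of the bound because intersections may lie at infinity, over extension fields, or carry multiplicity).


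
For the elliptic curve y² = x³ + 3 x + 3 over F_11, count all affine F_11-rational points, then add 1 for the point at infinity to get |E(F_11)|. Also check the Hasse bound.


Affine points = {(0, 5), (0, 6), (5, 0), (7, 2), (7, 9), (8, 0), (9, 0)}; affine count = 7; |E(F_11)| = 8.

Discriminant check: Δ ∝ 4a³ + 27b² = 4·3³ + 27·3² = 4·27 + 27·9 ≡ 10 (mod 11). Nonzero ⇒ E is nonsingular.
For each x ∈ F_11, compute rhs = x³ + 3·x + 3 mod 11, then count y ∈ F_11 with y² ≡ rhs.
  x = 0: rhs = 3, matching y values: 5, 6 (2 points).
  x = 1: rhs = 7, matching y values: none (0 points).
  x = 2: rhs = 6, matching y values: none (0 points).
  x = 3: rhs = 6, matching y values: none (0 points).
  x = 4: rhs = 2, matching y values: none (0 points).
  x = 5: rhs = 0, matching y values: 0 (1 points).
  x = 6: rhs = 6, matching y values: none (0 points).
  x = 7: rhs = 4, matching y values: 2, 9 (2 points).
  x = 8: rhs = 0, matching y values: 0 (1 points).
  x = 9: rhs = 0, matching y values: 0 (1 points).
  x = 10: rhs = 10, matching y values: none (0 points).
Total affine count: 7.
Full point count |E(F_11)| = 7 + 1 = 8.
Hasse bound: |8 − (11+1)| = |-4| = 4 ≤ 2√11 ≈ 6.6332 ✓.


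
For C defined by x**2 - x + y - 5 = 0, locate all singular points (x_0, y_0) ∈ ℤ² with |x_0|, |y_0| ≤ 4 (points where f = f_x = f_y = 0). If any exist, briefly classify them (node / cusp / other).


No singular points in the scanned grid; C is smooth there.

Compute partial derivatives:
  f_x = 2*x - 1.
  f_y = 1.
f_y = 1 is a nonzero constant, so f_y never vanishes: no point (x, y) can satisfy f = f_x = f_y = 0. In particular no (x, y) ∈ {−4, ..., 4}² is singular; the curve is smooth.


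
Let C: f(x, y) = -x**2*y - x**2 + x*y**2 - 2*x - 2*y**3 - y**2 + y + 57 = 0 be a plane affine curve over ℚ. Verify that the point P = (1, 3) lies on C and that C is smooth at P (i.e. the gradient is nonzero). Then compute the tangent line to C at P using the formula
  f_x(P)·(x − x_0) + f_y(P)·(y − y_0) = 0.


Tangent line at P: -x - 54*y + 163 = 0.

Step 1: f(1, 3) = 0, so P lies on C.
Step 2: partial derivatives
  f_x(x, y) = -2*x*y - 2*x + y**2 - 2, f_y(x, y) = -x**2 + 2*x*y - 6*y**2 - 2*y + 1.
  f_x(P) = -1, f_y(P) = -54 (gradient nonzero, so P is smooth).
Step 3: tangent line at P: -1·(x − 1) + -54·(y − 3) = 0.
Expanding: -x - 54*y + 163 = 0.


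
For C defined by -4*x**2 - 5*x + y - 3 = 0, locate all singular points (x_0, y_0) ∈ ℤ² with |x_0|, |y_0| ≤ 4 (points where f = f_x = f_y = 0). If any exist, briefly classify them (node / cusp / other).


No singular points in the scanned grid; C is smooth there.

Compute partial derivatives:
  f_x = -8*x - 5.
  f_y = 1.
f_y = 1 is a nonzero constant, so f_y never vanishes: no point (x, y) can satisfy f = f_x = f_y = 0. In particular no (x, y) ∈ {−4, ..., 4}² is singular; the curve is smooth.


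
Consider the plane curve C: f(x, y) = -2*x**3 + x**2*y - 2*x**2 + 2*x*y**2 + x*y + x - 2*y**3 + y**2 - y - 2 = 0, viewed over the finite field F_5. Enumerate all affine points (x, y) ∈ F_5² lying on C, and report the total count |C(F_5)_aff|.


Affine F_5-points: {(0, 3), (1, 0), (2, 2), (3, 1), (4, 2)}; count = 5.

For each of the 25 pairs (x, y) ∈ F_5², evaluate f(x, y) mod 5. Record the zeros.
  x = 0: [0↦3, 1↦1, 2↦4, 3↦0, 4↦2]  zeros at y ∈ {3}
  x = 1: [0↦0, 1↦2, 2↦3, 3↦1, 4↦4]  zeros at y ∈ {0}
  x = 2: [0↦1, 1↦4, 2↦0, 3↦2, 4↦3]  zeros at y ∈ {2}
  x = 3: [0↦4, 1↦0, 2↦3, 3↦1, 4↦2]  zeros at y ∈ {1}
  x = 4: [0↦2, 1↦3, 2↦0, 3↦1, 4↦4]  zeros at y ∈ {2}
Collecting zeros: affine points = {(0, 3), (1, 0), (2, 2), (3, 1), (4, 2)}.
Total count |C(F_5)_aff| = 5.


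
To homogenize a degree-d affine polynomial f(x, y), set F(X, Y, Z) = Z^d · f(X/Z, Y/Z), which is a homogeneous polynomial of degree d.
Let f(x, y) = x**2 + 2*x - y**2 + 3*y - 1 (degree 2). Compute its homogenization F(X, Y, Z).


F(X, Y, Z) = X**2 + 2*X*Z - Y**2 + 3*Y*Z - Z**2

deg(f) = 2.
Substitute x = X/Z, y = Y/Z into f, then multiply by Z^2.
  monomial 1·x^2·y^0 ↦ 1·X^2·Y^0·Z^0.
  monomial 2·x^1·y^0 ↦ 2·X^1·Y^0·Z^1.
  monomial -1·x^0·y^2 ↦ -1·X^0·Y^2·Z^0.
  monomial 3·x^0·y^1 ↦ 3·X^0·Y^1·Z^1.
  monomial -1·x^0·y^0 ↦ -1·X^0·Y^0·Z^2.
Collecting: F(X, Y, Z) = X**2 + 2*X*Z - Y**2 + 3*Y*Z - Z**2.


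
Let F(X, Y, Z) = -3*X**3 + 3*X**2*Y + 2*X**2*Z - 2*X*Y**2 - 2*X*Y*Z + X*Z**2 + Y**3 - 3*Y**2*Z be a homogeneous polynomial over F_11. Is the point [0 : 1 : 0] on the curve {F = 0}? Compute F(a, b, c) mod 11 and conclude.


F(0,1,0) ≡ 1 (mod 11); P is NOT on the curve.

Evaluate F(0, 1, 0) term-by-term (mod 11).
  -3*X**3 ↦ -3·0·1·1 = 0
  3*X**2*Y ↦ 3·0·1·1 = 0
  2*X**2*Z ↦ 2·0·1·0 = 0
  -2*X*Y**2 ↦ -2·0·1·1 = 0
  -2*X*Y*Z ↦ -2·0·1·0 = 0
  X*Z**2 ↦ 1·0·1·0 = 0
  Y**3 ↦ 1·1·1·1 = 1
  -3*Y**2*Z ↦ -3·1·1·0 = 0
Sum: F(0, 1, 0) = (0) + (0) + (0) + (0) + (0) + (0) + (1) + (0) = 1.
Reducing mod 11: 1 ≡ 1 (mod 11).
Since F(a, b, c) ≡ 1 ≠ 0 (mod 11), P does NOT lie on the curve.


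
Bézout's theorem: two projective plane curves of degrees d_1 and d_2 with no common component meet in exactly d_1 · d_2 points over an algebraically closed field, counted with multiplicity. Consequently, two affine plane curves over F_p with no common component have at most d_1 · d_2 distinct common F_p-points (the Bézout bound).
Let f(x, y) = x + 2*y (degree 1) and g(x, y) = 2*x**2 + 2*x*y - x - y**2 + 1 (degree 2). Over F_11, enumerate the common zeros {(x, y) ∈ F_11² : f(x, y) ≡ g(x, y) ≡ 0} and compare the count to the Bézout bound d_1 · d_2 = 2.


Common zeros: {(6, 8), (10, 6)}; count = 2; Bézout bound = 2.

deg(f) = 1, deg(g) = 2, so Bézout bound = 2.
Scan x ∈ F_11. For each x, list the y ∈ F_11 with f(x, y) ≡ 0 and those with g(x, y) ≡ 0 (mod 11); the common zeros in that column are the intersection.
  x = 0: f ≡ 0 at y ∈ {0}; g ≡ 0 at y ∈ {1, 10}; common: ∅.
  x = 1: f ≡ 0 at y ∈ {5}; g ≡ 0 at y ∈ {6, 7}; common: ∅.
  x = 2: f ≡ 0 at y ∈ {10}; g ≡ 0 at y ∈ {2}; common: ∅.
  x = 3: f ≡ 0 at y ∈ {4}; g ≡ 0 at y ∈ {8, 9}; common: ∅.
  x = 4: f ≡ 0 at y ∈ {9}; g ≡ 0 at y ∈ {3, 5}; common: ∅.
  x = 5: f ≡ 0 at y ∈ {3}; g ≡ 0 at y ∈ {1, 9}; common: ∅.
  x = 6: f ≡ 0 at y ∈ {8}; g ≡ 0 at y ∈ {4, 8}; common: {8}.
  x = 7: f ≡ 0 at y ∈ {2}; g ≡ 0 at y ∈ {4, 10}; common: ∅.
  x = 8: f ≡ 0 at y ∈ {7}; g ≡ 0 at y ∈ {0, 5}; common: ∅.
  x = 9: f ≡ 0 at y ∈ {1}; g ≡ 0 at y ∈ {0, 7}; common: ∅.
  x = 10: f ≡ 0 at y ∈ {6}; g ≡ 0 at y ∈ {3, 6}; common: {6}.
Collecting: common zeros = {(6, 8), (10, 6)}, so the count is 2.
Comparison with the Bézout bound: 2 ≤ 2 = deg(f)·deg(g), as expected for curves with no common component (the bound is attained).


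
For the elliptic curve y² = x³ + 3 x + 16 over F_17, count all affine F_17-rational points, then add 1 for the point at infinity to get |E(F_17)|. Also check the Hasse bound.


Affine points = {(0, 4), (0, 13), (2, 8), (2, 9), (3, 1), (3, 16), (8, 5), (8, 12), (10, 3), (10, 14), (13, 5), (13, 12), (15, 6), (15, 11)}; affine count = 14; |E(F_17)| = 15.

Discriminant check: Δ ∝ 4a³ + 27b² = 4·3³ + 27·16² = 4·27 + 27·256 ≡ 16 (mod 17). Nonzero ⇒ E is nonsingular.
For each x ∈ F_17, compute rhs = x³ + 3·x + 16 mod 17, then count y ∈ F_17 with y² ≡ rhs.
  x = 0: rhs = 16, matching y values: 4, 13 (2 points).
  x = 1: rhs = 3, matching y values: none (0 points).
  x = 2: rhs = 13, matching y values: 8, 9 (2 points).
  x = 3: rhs = 1, matching y values: 1, 16 (2 points).
  x = 4: rhs = 7, matching y values: none (0 points).
  x = 5: rhs = 3, matching y values: none (0 points).
  x = 6: rhs = 12, matching y values: none (0 points).
  x = 7: rhs = 6, matching y values: none (0 points).
  x = 8: rhs = 8, matching y values: 5, 12 (2 points).
  x = 9: rhs = 7, matching y values: none (0 points).
  x = 10: rhs = 9, matching y values: 3, 14 (2 points).
  x = 11: rhs = 3, matching y values: none (0 points).
  x = 12: rhs = 12, matching y values: none (0 points).
  x = 13: rhs = 8, matching y values: 5, 12 (2 points).
  x = 14: rhs = 14, matching y values: none (0 points).
  x = 15: rhs = 2, matching y values: 6, 11 (2 points).
  x = 16: rhs = 12, matching y values: none (0 points).
Total affine count: 14.
Full point count |E(F_17)| = 14 + 1 = 15.
Hasse bound: |15 − (17+1)| = |-3| = 3 ≤ 2√17 ≈ 8.2462 ✓.


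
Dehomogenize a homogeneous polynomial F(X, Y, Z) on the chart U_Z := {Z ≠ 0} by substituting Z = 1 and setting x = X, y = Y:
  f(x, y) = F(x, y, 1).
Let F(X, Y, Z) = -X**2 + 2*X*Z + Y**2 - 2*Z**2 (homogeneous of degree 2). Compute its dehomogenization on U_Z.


f(x, y) = -x**2 + 2*x + y**2 - 2

On U_Z we set Z = 1. Each monomial c·X^i·Y^j·Z^k in F becomes c·x^i·y^j·1^k = c·x^i·y^j.
Substituting Z = 1: F(X, Y, 1) = -x**2 + 2*x + y**2 - 2.
Note: deg(f) ≤ deg(F) = 2; strict inequality happens when F is divisible by Z (lost terms).


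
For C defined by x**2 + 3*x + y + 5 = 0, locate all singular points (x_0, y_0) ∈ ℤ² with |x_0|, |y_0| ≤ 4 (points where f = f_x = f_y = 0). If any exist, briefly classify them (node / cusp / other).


No singular points in the scanned grid; C is smooth there.

Compute partial derivatives:
  f_x = 2*x + 3.
  f_y = 1.
f_y = 1 is a nonzero constant, so f_y never vanishes: no point (x, y) can satisfy f = f_x = f_y = 0. In particular no (x, y) ∈ {−4, ..., 4}² is singular; the curve is smooth.


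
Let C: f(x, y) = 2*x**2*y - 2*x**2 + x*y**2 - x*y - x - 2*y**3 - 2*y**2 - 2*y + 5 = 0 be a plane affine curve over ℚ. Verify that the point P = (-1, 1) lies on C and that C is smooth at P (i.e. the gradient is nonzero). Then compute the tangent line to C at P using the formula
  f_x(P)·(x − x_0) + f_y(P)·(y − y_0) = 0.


Tangent line at P: -x - 11*y + 10 = 0.

Step 1: f(-1, 1) = 0, so P lies on C.
Step 2: partial derivatives
  f_x(x, y) = 4*x*y - 4*x + y**2 - y - 1, f_y(x, y) = 2*x**2 + 2*x*y - x - 6*y**2 - 4*y - 2.
  f_x(P) = -1, f_y(P) = -11 (gradient nonzero, so P is smooth).
Step 3: tangent line at P: -1·(x − -1) + -11·(y − 1) = 0.
Expanding: -x - 11*y + 10 = 0.


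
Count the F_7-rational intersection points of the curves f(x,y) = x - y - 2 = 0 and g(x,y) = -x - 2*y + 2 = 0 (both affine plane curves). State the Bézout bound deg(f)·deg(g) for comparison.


Common zeros: {(2, 0)}; count = 1; Bézout bound = 1.

deg(f) = 1, deg(g) = 1, so Bézout bound = 1.
Scan x ∈ F_7. For each x, list the y ∈ F_7 with f(x, y) ≡ 0 and those with g(x, y) ≡ 0 (mod 7); the common zeros in that column are the intersection.
  x = 0: f ≡ 0 at y ∈ {5}; g ≡ 0 at y ∈ {1}; common: ∅.
  x = 1: f ≡ 0 at y ∈ {6}; g ≡ 0 at y ∈ {4}; common: ∅.
  x = 2: f ≡ 0 at y ∈ {0}; g ≡ 0 at y ∈ {0}; common: {0}.
  x = 3: f ≡ 0 at y ∈ {1}; g ≡ 0 at y ∈ {3}; common: ∅.
  x = 4: f ≡ 0 at y ∈ {2}; g ≡ 0 at y ∈ {6}; common: ∅.
  x = 5: f ≡ 0 at y ∈ {3}; g ≡ 0 at y ∈ {2}; common: ∅.
  x = 6: f ≡ 0 at y ∈ {4}; g ≡ 0 at y ∈ {5}; common: ∅.
Collecting: common zeros = {(2, 0)}, so the count is 1.
Comparison with the Bézout bound: 1 ≤ 1 = deg(f)·deg(g), as expected for curves with no common component (the bound is attained).


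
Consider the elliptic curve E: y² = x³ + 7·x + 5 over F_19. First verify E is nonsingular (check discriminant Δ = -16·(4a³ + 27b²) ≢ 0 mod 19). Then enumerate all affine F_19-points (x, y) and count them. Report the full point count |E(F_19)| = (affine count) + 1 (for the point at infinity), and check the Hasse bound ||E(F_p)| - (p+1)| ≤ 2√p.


Affine points = {(0, 9), (0, 10), (6, 4), (6, 15), (7, 6), (7, 13), (10, 7), (10, 12), (11, 8), (11, 11), (14, 4), (14, 15), (18, 4), (18, 15)}; affine count = 14; |E(F_19)| = 15.

Discriminant check: Δ ∝ 4a³ + 27b² = 4·7³ + 27·5² = 4·343 + 27·25 ≡ 14 (mod 19). Nonzero ⇒ E is nonsingular.
For each x ∈ F_19, compute rhs = x³ + 7·x + 5 mod 19, then count y ∈ F_19 with y² ≡ rhs.
  x = 0: rhs = 5, matching y values: 9, 10 (2 points).
  x = 1: rhs = 13, matching y values: none (0 points).
  x = 2: rhs = 8, matching y values: none (0 points).
  x = 3: rhs = 15, matching y values: none (0 points).
  x = 4: rhs = 2, matching y values: none (0 points).
  x = 5: rhs = 13, matching y values: none (0 points).
  x = 6: rhs = 16, matching y values: 4, 15 (2 points).
  x = 7: rhs = 17, matching y values: 6, 13 (2 points).
  x = 8: rhs = 3, matching y values: none (0 points).
  x = 9: rhs = 18, matching y values: none (0 points).
  x = 10: rhs = 11, matching y values: 7, 12 (2 points).
  x = 11: rhs = 7, matching y values: 8, 11 (2 points).
  x = 12: rhs = 12, matching y values: none (0 points).
  x = 13: rhs = 13, matching y values: none (0 points).
  x = 14: rhs = 16, matching y values: 4, 15 (2 points).
  x = 15: rhs = 8, matching y values: none (0 points).
  x = 16: rhs = 14, matching y values: none (0 points).
  x = 17: rhs = 2, matching y values: none (0 points).
  x = 18: rhs = 16, matching y values: 4, 15 (2 points).
Total affine count: 14.
Full point count |E(F_19)| = 14 + 1 = 15.
Hasse bound: |15 − (19+1)| = |-5| = 5 ≤ 2√19 ≈ 8.7178 ✓.


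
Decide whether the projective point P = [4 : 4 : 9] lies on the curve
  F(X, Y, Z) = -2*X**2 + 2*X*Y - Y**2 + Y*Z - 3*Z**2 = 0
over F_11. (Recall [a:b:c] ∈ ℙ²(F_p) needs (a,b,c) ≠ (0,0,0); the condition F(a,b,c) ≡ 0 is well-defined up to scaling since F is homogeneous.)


F(4,4,9) ≡ 8 (mod 11); P is NOT on the curve.

Evaluate F(4, 4, 9) term-by-term (mod 11).
  -2*X**2 ↦ -2·16·1·1 = -32
  2*X*Y ↦ 2·4·4·1 = 32
  -Y**2 ↦ -1·1·16·1 = -16
  Y*Z ↦ 1·1·4·9 = 36
  -3*Z**2 ↦ -3·1·1·81 = -243
Sum: F(4, 4, 9) = (-32) + (32) + (-16) + (36) + (-243) = -223.
Reducing mod 11: -223 ≡ 8 (mod 11).
Since F(a, b, c) ≡ 8 ≠ 0 (mod 11), P does NOT lie on the curve.


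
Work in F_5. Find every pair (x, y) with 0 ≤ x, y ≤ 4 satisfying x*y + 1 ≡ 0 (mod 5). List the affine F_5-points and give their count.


Affine F_5-points: {(1, 4), (2, 2), (3, 3), (4, 1)}; count = 4.

For each of the 25 pairs (x, y) ∈ F_5², evaluate f(x, y) mod 5. Record the zeros.
  x = 0: [0↦1, 1↦1, 2↦1, 3↦1, 4↦1]  zeros at y ∈ ∅
  x = 1: [0↦1, 1↦2, 2↦3, 3↦4, 4↦0]  zeros at y ∈ {4}
  x = 2: [0↦1, 1↦3, 2↦0, 3↦2, 4↦4]  zeros at y ∈ {2}
  x = 3: [0↦1, 1↦4, 2↦2, 3↦0, 4↦3]  zeros at y ∈ {3}
  x = 4: [0↦1, 1↦0, 2↦4, 3↦3, 4↦2]  zeros at y ∈ {1}
Collecting zeros: affine points = {(1, 4), (2, 2), (3, 3), (4, 1)}.
Total count |C(F_5)_aff| = 4.


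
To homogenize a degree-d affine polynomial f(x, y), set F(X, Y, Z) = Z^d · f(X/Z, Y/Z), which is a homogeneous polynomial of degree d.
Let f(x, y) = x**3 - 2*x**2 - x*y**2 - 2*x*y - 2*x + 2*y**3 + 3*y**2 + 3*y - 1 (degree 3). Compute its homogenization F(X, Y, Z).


F(X, Y, Z) = X**3 - 2*X**2*Z - X*Y**2 - 2*X*Y*Z - 2*X*Z**2 + 2*Y**3 + 3*Y**2*Z + 3*Y*Z**2 - Z**3

deg(f) = 3.
Substitute x = X/Z, y = Y/Z into f, then multiply by Z^3.
  monomial 1·x^3·y^0 ↦ 1·X^3·Y^0·Z^0.
  monomial -2·x^2·y^0 ↦ -2·X^2·Y^0·Z^1.
  monomial -1·x^1·y^2 ↦ -1·X^1·Y^2·Z^0.
  monomial -2·x^1·y^1 ↦ -2·X^1·Y^1·Z^1.
  monomial -2·x^1·y^0 ↦ -2·X^1·Y^0·Z^2.
  monomial 2·x^0·y^3 ↦ 2·X^0·Y^3·Z^0.
  monomial 3·x^0·y^2 ↦ 3·X^0·Y^2·Z^1.
  monomial 3·x^0·y^1 ↦ 3·X^0·Y^1·Z^2.
  monomial -1·x^0·y^0 ↦ -1·X^0·Y^0·Z^3.
Collecting: F(X, Y, Z) = X**3 - 2*X**2*Z - X*Y**2 - 2*X*Y*Z - 2*X*Z**2 + 2*Y**3 + 3*Y**2*Z + 3*Y*Z**2 - Z**3.


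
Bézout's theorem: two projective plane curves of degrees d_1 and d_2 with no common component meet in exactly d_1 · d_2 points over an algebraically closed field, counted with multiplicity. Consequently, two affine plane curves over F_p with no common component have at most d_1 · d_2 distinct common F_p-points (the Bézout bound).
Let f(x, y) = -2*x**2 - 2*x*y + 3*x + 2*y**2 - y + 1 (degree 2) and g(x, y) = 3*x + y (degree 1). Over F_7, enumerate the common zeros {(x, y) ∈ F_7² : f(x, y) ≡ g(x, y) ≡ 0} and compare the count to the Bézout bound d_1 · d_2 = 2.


Common zeros: {(3, 5), (5, 6)}; count = 2; Bézout bound = 2.

deg(f) = 2, deg(g) = 1, so Bézout bound = 2.
Scan x ∈ F_7. For each x, list the y ∈ F_7 with f(x, y) ≡ 0 and those with g(x, y) ≡ 0 (mod 7); the common zeros in that column are the intersection.
  x = 0: f ≡ 0 at y ∈ {2}; g ≡ 0 at y ∈ {0}; common: ∅.
  x = 1: f ≡ 0 at y ∈ {6}; g ≡ 0 at y ∈ {4}; common: ∅.
  x = 2: f ≡ 0 at y ∈ ∅; g ≡ 0 at y ∈ {1}; common: ∅.
  x = 3: f ≡ 0 at y ∈ {2, 5}; g ≡ 0 at y ∈ {5}; common: {5}.
  x = 4: f ≡ 0 at y ∈ {3, 5}; g ≡ 0 at y ∈ {2}; common: ∅.
  x = 5: f ≡ 0 at y ∈ {3, 6}; g ≡ 0 at y ∈ {6}; common: {6}.
  x = 6: f ≡ 0 at y ∈ ∅; g ≡ 0 at y ∈ {3}; common: ∅.
Collecting: common zeros = {(3, 5), (5, 6)}, so the count is 2.
Comparison with the Bézout bound: 2 ≤ 2 = deg(f)·deg(g), as expected for curves with no common component (the bound is attained).


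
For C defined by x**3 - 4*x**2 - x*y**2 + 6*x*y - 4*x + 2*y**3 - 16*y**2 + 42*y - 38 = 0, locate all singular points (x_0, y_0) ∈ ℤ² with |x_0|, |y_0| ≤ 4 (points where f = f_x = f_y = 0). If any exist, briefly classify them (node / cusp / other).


Singular points: {(1, 3)}; classification: node.

Compute partial derivatives:
  f_x = 3*x**2 - 8*x - y**2 + 6*y - 4.
  f_y = -2*x*y + 6*x + 6*y**2 - 32*y + 42.
Scan x_0 ∈ {−4, ..., 4}. For each x_0, f_y(x_0, y) is a polynomial in y; find its integer roots y ∈ {−4, ..., 4}, then test f_x and f at those candidates.
  x = -4: f_y(-4, y) = 6*y**2 - 24*y + 18; vanishes at y ∈ {1, 3}. (-4, 1): f_x = 81 ≠ 0; (-4, 3): f_x = 85 ≠ 0.
  x = -3: f_y(-3, y) = 6*y**2 - 26*y + 24; vanishes at y ∈ {3}. (-3, 3): f_x = 56 ≠ 0.
  x = -2: f_y(-2, y) = 6*y**2 - 28*y + 30; vanishes at y ∈ {3}. (-2, 3): f_x = 33 ≠ 0.
  x = -1: f_y(-1, y) = 6*y**2 - 30*y + 36; vanishes at y ∈ {2, 3}. (-1, 2): f_x = 15 ≠ 0; (-1, 3): f_x = 16 ≠ 0.
  x = 0: f_y(0, y) = 6*y**2 - 32*y + 42; vanishes at y ∈ {3}. (0, 3): f_x = 5 ≠ 0.
  x = 1: f_y(1, y) = 6*y**2 - 34*y + 48; vanishes at y ∈ {3}. (1, 3): f_x = 0, f = 0 — SINGULAR.
  x = 2: f_y(2, y) = 6*y**2 - 36*y + 54; vanishes at y ∈ {3}. (2, 3): f_x = 1 ≠ 0.
  x = 3: f_y(3, y) = 6*y**2 - 38*y + 60; vanishes at y ∈ {3}. (3, 3): f_x = 8 ≠ 0.
  x = 4: f_y(4, y) = 6*y**2 - 40*y + 66; vanishes at y ∈ {3}. (4, 3): f_x = 21 ≠ 0.
Only singular point on the grid: (1, 3).
Classify: substitute x = 1 + u, y = 3 + v and expand: f = u**3 - u**2 - u*v**2 + 2*v**3 + v**2.
No constant or linear terms (consistent with a singular point). Quadratic part: -u**2 + v**2. Cubic part: u**3 - u*v**2 + 2*v**3.
The quadratic part v**2 - u**2 = (v − u)(v + u) splits into two distinct linear factors, so there are two distinct tangent lines y − 3 = ±(x − 1) — this is a node (ordinary double point).
Classification: node.


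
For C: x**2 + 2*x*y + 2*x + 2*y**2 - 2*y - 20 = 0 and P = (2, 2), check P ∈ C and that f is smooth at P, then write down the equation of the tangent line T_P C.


Tangent line at P: 10*x + 10*y - 40 = 0.

Step 1: f(2, 2) = 0, so P lies on C.
Step 2: partial derivatives
  f_x(x, y) = 2*x + 2*y + 2, f_y(x, y) = 2*x + 4*y - 2.
  f_x(P) = 10, f_y(P) = 10 (gradient nonzero, so P is smooth).
Step 3: tangent line at P: 10·(x − 2) + 10·(y − 2) = 0.
Expanding: 10*x + 10*y - 40 = 0.


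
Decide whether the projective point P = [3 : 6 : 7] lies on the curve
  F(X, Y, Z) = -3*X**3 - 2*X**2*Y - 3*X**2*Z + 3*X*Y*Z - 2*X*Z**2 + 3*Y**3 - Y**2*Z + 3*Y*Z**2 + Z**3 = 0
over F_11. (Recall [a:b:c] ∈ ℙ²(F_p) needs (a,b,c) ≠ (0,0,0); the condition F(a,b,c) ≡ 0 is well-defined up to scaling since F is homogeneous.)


F(3,6,7) ≡ 7 (mod 11); P is NOT on the curve.

Evaluate F(3, 6, 7) term-by-term (mod 11).
  -3*X**3 ↦ -3·27·1·1 = -81
  -2*X**2*Y ↦ -2·9·6·1 = -108
  -3*X**2*Z ↦ -3·9·1·7 = -189
  3*X*Y*Z ↦ 3·3·6·7 = 378
  -2*X*Z**2 ↦ -2·3·1·49 = -294
  3*Y**3 ↦ 3·1·216·1 = 648
  -Y**2*Z ↦ -1·1·36·7 = -252
  3*Y*Z**2 ↦ 3·1·6·49 = 882
  Z**3 ↦ 1·1·1·343 = 343
Sum: F(3, 6, 7) = (-81) + (-108) + (-189) + (378) + (-294) + (648) + (-252) + (882) + (343) = 1327.
Reducing mod 11: 1327 ≡ 7 (mod 11).
Since F(a, b, c) ≡ 7 ≠ 0 (mod 11), P does NOT lie on the curve.


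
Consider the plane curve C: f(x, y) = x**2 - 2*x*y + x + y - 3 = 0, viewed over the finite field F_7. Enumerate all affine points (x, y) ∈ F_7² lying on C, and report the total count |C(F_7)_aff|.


Affine F_7-points: {(0, 3), (1, 6), (2, 1), (3, 6), (5, 3), (6, 1)}; count = 6.

For each of the 49 pairs (x, y) ∈ F_7², evaluate f(x, y) mod 7. Record the zeros.
  x = 0: [0↦4, 1↦5, 2↦6, 3↦0, 4↦1, 5↦2, 6↦3]  zeros at y ∈ {3}
  x = 1: [0↦6, 1↦5, 2↦4, 3↦3, 4↦2, 5↦1, 6↦0]  zeros at y ∈ {6}
  x = 2: [0↦3, 1↦0, 2↦4, 3↦1, 4↦5, 5↦2, 6↦6]  zeros at y ∈ {1}
  x = 3: [0↦2, 1↦4, 2↦6, 3↦1, 4↦3, 5↦5, 6↦0]  zeros at y ∈ {6}
  x = 4: [0↦3, 1↦3, 2↦3, 3↦3, 4↦3, 5↦3, 6↦3]  zeros at y ∈ ∅
  x = 5: [0↦6, 1↦4, 2↦2, 3↦0, 4↦5, 5↦3, 6↦1]  zeros at y ∈ {3}
  x = 6: [0↦4, 1↦0, 2↦3, 3↦6, 4↦2, 5↦5, 6↦1]  zeros at y ∈ {1}
Collecting zeros: affine points = {(0, 3), (1, 6), (2, 1), (3, 6), (5, 3), (6, 1)}.
Total count |C(F_7)_aff| = 6.
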